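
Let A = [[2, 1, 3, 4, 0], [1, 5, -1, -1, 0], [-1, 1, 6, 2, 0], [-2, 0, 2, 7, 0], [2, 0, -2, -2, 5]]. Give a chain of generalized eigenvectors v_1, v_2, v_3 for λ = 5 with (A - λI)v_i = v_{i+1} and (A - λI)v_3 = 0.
v_1 = [[-2, 1, 1, -2, 2]]^T, v_2 = [[2, -1, 0, 2, -2]]^T, v_3 = [[1, 0, 1, 0, 0]]^T

We seek v_1 ∈ ker((A - 5I)^3) \ ker((A - 5I)^2), then set v_{i+1} = (A - 5I) v_i.

One such chain is v_1 = [[-2, 1, 1, -2, 2]]^T, v_2 = [[2, -1, 0, 2, -2]]^T, v_3 = [[1, 0, 1, 0, 0]]^T. Check: (A - 5I) v_3 = [[0, 0, 0, 0, 0]]^T = 0.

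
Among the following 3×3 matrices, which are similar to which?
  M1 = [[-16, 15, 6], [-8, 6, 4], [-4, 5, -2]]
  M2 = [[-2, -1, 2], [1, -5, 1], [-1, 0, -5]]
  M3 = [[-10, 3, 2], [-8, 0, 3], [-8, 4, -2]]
2 classes: {M1}, {M2, M3}

Characteristic polynomials: χ_{M1} = (x + 4)^3, χ_{M2} = (x + 4)^3, χ_{M3} = (x + 4)^3.

{M1}: invariant factors x + 4, (x + 4)^2.

{M2, M3}: invariant factors (x + 4)^3.

Matrices are similar if and only if their invariant-factor lists agree; the partition into similarity classes is {M1}, {M2, M3}.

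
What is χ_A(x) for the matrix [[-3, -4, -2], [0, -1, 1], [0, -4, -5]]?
xI - A = [[x + 3, 4, 2], [0, x + 1, -1], [0, 4, x + 5]].

Expanding det(xI - A) along the first row:
det(xI - A) = + (x + 3)·det([[x + 1, -1], [4, x + 5]]) - (4)·det([[0, -1], [0, x + 5]]) + (2)·det([[0, x + 1], [0, 4]]).

Evaluating gives χ_A(x) = x^3 + 9x^2 + 27x + 27 = (x + 3)^3.

χ_A(x) = (x + 3)^3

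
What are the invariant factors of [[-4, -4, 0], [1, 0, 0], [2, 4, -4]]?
The Jordan structure of A has elementary divisors (x + 4), (x + 2)^2. Arranging the block sizes at each eigenvalue in decreasing order and taking row products gives the invariant factors.

Invariant factors (smallest first, each dividing the next): (x + 2)^2(x + 4).

Check: the last factor (x + 2)^2(x + 4) is the minimal polynomial, and the product (x + 2)^2(x + 4) is the characteristic polynomial.

(x + 2)^2(x + 4)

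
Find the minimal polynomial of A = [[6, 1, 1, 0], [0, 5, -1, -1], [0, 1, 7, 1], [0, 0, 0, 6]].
The characteristic polynomial factors as (x - 6)^4. The minimal polynomial is ∏(x - λ)^{k_λ} where k_λ is the size of the largest Jordan block at λ.

For λ = 6: rank(A - 6I) = 2, and the largest Jordan block has size 2 (the smallest k with rank((A - 6I)^k) = rank((A - 6I)^(k+1))).

So m_A(x) = (x - 6)^2.

m_A(x) = (x - 6)^2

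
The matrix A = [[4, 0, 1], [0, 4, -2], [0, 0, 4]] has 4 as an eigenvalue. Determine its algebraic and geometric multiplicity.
The characteristic polynomial is (x - 4)^3, so the factor x - 4 appears with exponent 3: the algebraic multiplicity is 3.

rank(A - 4I) = 1, so the eigenspace has dimension 3 - 1 = 2: the geometric multiplicity is 2.

Since 2 < 3, A is not diagonalizable.

algebraic multiplicity 3, geometric multiplicity 2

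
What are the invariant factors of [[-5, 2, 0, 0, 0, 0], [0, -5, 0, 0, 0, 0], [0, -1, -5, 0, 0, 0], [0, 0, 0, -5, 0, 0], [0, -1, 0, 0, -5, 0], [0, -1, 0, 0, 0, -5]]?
The Jordan structure of A has elementary divisors (x + 5)^2, (x + 5), (x + 5), (x + 5), (x + 5). Arranging the block sizes at each eigenvalue in decreasing order and taking row products gives the invariant factors.

Invariant factors (smallest first, each dividing the next): x + 5, x + 5, x + 5, x + 5, (x + 5)^2.

Check: the last factor (x + 5)^2 is the minimal polynomial, and the product (x + 5)^6 is the characteristic polynomial.

x + 5, x + 5, x + 5, x + 5, (x + 5)^2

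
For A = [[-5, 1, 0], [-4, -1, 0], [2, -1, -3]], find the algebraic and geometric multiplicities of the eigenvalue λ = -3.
The characteristic polynomial is (x + 3)^3, so the factor x + 3 appears with exponent 3: the algebraic multiplicity is 3.

rank(A + 3I) = 1, so the eigenspace has dimension 3 - 1 = 2: the geometric multiplicity is 2.

Since 2 < 3, A is not diagonalizable.

algebraic multiplicity 3, geometric multiplicity 2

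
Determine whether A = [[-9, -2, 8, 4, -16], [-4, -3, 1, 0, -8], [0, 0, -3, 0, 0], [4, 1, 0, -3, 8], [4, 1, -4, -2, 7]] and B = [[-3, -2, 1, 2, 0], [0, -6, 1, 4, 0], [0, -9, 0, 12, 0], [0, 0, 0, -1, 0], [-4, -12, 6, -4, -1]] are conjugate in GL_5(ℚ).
Two matrices over a field are similar if and only if they have the same invariant factors.

Both A and B have characteristic polynomial (x + 1)^2(x + 3)^3 and minimal polynomial (x + 1)(x + 3)^3. Computing further, both have invariant factors x + 1, (x + 1)(x + 3)^3. Hence A and B are similar.

Yes.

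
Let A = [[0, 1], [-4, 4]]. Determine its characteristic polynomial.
xI - A = [[x, -1], [4, x - 4]].

Expanding det(xI - A) along the first row:
det(xI - A) = + (x)·det([[x - 4]]) - (-1)·det([[4]]).

Evaluating gives χ_A(x) = x^2 - 4x + 4 = (x - 2)^2.

χ_A(x) = (x - 2)^2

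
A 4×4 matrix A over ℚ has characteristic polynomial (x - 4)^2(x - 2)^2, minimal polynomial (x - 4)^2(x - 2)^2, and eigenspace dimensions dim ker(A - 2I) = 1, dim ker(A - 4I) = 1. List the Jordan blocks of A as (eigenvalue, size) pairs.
Jordan blocks: (2, 2), (4, 2)

λ = 2: algebraic multiplicity 2 (exponent in χ_A), largest block size 2 (exponent in m_A), 1 block (geometric multiplicity). This forces block sizes [2].
λ = 4: algebraic multiplicity 2 (exponent in χ_A), largest block size 2 (exponent in m_A), 1 block (geometric multiplicity). This forces block sizes [2].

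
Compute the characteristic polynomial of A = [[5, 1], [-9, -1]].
χ_A(x) = (x - 2)^2

xI - A = [[x - 5, -1], [9, x + 1]].

Expanding det(xI - A) along the first row:
det(xI - A) = + (x - 5)·det([[x + 1]]) - (-1)·det([[9]]).

Evaluating gives χ_A(x) = x^2 - 4x + 4 = (x - 2)^2.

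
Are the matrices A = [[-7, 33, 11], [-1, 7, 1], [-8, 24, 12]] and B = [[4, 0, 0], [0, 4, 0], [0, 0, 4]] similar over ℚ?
Both have characteristic polynomial (x - 4)^3, but the minimal polynomial of A is (x - 4)^2 while the minimal polynomial of B is x - 4. The minimal polynomial is a similarity invariant, so A and B are not similar.

No.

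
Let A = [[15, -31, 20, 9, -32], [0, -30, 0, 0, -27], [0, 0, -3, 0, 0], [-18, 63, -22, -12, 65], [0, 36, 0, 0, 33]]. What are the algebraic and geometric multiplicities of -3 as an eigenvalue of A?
The characteristic polynomial is (x - 6)^2(x + 3)^3, so the factor x + 3 appears with exponent 3: the algebraic multiplicity is 3.

rank(A + 3I) = 3, so the eigenspace has dimension 5 - 3 = 2: the geometric multiplicity is 2.

Since 2 < 3, A is not diagonalizable.

algebraic multiplicity 3, geometric multiplicity 2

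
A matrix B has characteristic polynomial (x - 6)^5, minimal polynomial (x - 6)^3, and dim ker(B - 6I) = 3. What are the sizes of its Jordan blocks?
Jordan blocks: (6, 3), (6, 1), (6, 1)

λ = 6: algebraic multiplicity 5 (exponent in χ_B), largest block size 3 (exponent in m_B), 3 blocks (geometric multiplicity). These force block sizes [3, 1, 1].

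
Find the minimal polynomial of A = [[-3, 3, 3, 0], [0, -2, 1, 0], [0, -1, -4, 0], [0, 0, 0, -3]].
The characteristic polynomial factors as (x + 3)^4. The minimal polynomial is ∏(x - λ)^{k_λ} where k_λ is the size of the largest Jordan block at λ.

For λ = -3: rank(A + 3I) = 1, and the largest Jordan block has size 2 (the smallest k with rank((A + 3I)^k) = rank((A + 3I)^(k+1))).

So m_A(x) = (x + 3)^2.

m_A(x) = (x + 3)^2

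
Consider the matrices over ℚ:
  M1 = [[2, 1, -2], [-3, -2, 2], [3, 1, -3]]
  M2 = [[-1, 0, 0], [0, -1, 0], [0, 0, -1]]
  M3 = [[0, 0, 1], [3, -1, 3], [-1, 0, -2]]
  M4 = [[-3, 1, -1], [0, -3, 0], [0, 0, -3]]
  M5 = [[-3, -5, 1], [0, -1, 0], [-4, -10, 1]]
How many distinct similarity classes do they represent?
Characteristic polynomials: χ_{M1} = (x + 1)^3, χ_{M2} = (x + 1)^3, χ_{M3} = (x + 1)^3, χ_{M4} = (x + 3)^3, χ_{M5} = (x + 1)^3.

{M1, M3, M5}: invariant factors x + 1, (x + 1)^2.

{M2}: invariant factors x + 1, x + 1, x + 1.

{M4}: invariant factors x + 3, (x + 3)^2.

Matrices are similar if and only if their invariant-factor lists agree; the partition into similarity classes is {M1, M3, M5}, {M2}, {M4}.

3 classes: {M1, M3, M5}, {M2}, {M4}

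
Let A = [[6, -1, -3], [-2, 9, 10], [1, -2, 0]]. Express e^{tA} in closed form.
e^{tA} = [[(t + 1)*e^{5*t}, t*(t - 2)*e^{5*t}/2, t*(t - 3)*e^{5*t}], [-2*t*e^{5*t}, (-t^2 + 4*t + 1)*e^{5*t}, 2*t*(5 - t)*e^{5*t}], [t*e^{5*t}, t*(t - 4)*e^{5*t}/2, (t^2 - 5*t + 1)*e^{5*t}]]

A has Jordan form J = [[5, 1, 0], [0, 5, 1], [0, 0, 5]] with A = PJP^{-1}, so e^{tA} = P e^{tJ} P^{-1}.

For a Jordan block J_k(λ), e^{tJ_k(λ)} = e^{λt} · (I + tN + t^2 N^2/2! + ... + t^{k-1} N^{k-1}/(k-1)!) where N is the nilpotent superdiagonal part.

Assembling the blocks and conjugating back gives the entries of e^{tA} as shown above.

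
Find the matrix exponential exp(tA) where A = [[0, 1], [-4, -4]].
e^{tA} = [[(2*t + 1)*e^{-2*t}, t*e^{-2*t}], [-4*t*e^{-2*t}, (1 - 2*t)*e^{-2*t}]]

A has Jordan form J = [[-2, 1], [0, -2]] with A = PJP^{-1}, so e^{tA} = P e^{tJ} P^{-1}.

For a Jordan block J_k(λ), e^{tJ_k(λ)} = e^{λt} · (I + tN + t^2 N^2/2! + ... + t^{k-1} N^{k-1}/(k-1)!) where N is the nilpotent superdiagonal part.

Assembling the blocks and conjugating back gives the entries of e^{tA} as shown above.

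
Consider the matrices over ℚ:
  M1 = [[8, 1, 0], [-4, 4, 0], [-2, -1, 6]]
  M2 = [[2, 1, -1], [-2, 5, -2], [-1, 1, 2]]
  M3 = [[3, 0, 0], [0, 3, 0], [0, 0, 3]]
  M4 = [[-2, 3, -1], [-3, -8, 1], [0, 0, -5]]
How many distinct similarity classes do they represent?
4 classes: {M1}, {M2}, {M3}, {M4}

Characteristic polynomials: χ_{M1} = (x - 6)^3, χ_{M2} = (x - 3)^3, χ_{M3} = (x - 3)^3, χ_{M4} = (x + 5)^3.

{M1}: invariant factors x - 6, (x - 6)^2.

{M2}: invariant factors x - 3, (x - 3)^2.

{M3}: invariant factors x - 3, x - 3, x - 3.

{M4}: invariant factors x + 5, (x + 5)^2.

Matrices are similar if and only if their invariant-factor lists agree; the partition into similarity classes is {M1}, {M2}, {M3}, {M4}.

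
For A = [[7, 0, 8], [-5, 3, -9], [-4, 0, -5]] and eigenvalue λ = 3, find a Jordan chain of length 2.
We seek v_1 ∈ ker((A - 3I)^2) \ ker(A - 3I), then set v_{i+1} = (A - 3I) v_i.

One such chain is v_1 = [[-2, 3, 1]]^T, v_2 = [[0, 1, 0]]^T. Check: (A - 3I) v_2 = [[0, 0, 0]]^T = 0.

v_1 = [[-2, 3, 1]]^T, v_2 = [[0, 1, 0]]^T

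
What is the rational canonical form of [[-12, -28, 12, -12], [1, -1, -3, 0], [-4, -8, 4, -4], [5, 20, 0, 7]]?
R = [[0, -4, 0, 0], [1, -1, 0, 0], [0, 0, 0, -4], [0, 0, 1, -1]]

The invariant factors of A (the non-unit diagonal entries of the Smith normal form of xI - A over ℚ[x]) are x^2 + x + 4, x^2 + x + 4, each dividing the next. The characteristic polynomial is their product, (x^2 + x + 4)^2.

The rational canonical form is the block-diagonal matrix of companion matrices C(f_i):
R = [[0, -4, 0, 0], [1, -1, 0, 0], [0, 0, 0, -4], [0, 0, 1, -1]].

Note the characteristic polynomial does not split into linear factors over ℚ, so A has no Jordan form over ℚ; the rational canonical form exists over any field.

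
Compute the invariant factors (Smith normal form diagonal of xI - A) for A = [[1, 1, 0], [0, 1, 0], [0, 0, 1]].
The Jordan structure of A has elementary divisors (x - 1)^2, (x - 1). Arranging the block sizes at each eigenvalue in decreasing order and taking row products gives the invariant factors.

Invariant factors (smallest first, each dividing the next): x - 1, (x - 1)^2.

Check: the last factor (x - 1)^2 is the minimal polynomial, and the product (x - 1)^3 is the characteristic polynomial.

x - 1, (x - 1)^2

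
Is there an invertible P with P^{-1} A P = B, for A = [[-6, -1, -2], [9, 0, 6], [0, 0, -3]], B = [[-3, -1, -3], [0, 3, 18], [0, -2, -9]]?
Yes.

Two matrices over a field are similar if and only if they have the same invariant factors.

Both A and B have characteristic polynomial (x + 3)^3 and minimal polynomial (x + 3)^2. Computing further, both have invariant factors x + 3, (x + 3)^2. Hence A and B are similar.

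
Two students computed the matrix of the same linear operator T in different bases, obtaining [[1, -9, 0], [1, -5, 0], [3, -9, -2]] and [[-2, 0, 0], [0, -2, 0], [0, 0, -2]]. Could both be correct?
Both have characteristic polynomial (x + 2)^3, but the minimal polynomial of A is (x + 2)^2 while the minimal polynomial of B is x + 2. The minimal polynomial is a similarity invariant, so A and B are not similar.

No.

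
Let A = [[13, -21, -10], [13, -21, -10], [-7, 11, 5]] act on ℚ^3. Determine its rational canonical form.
R = [[0, 0, 0], [1, 0, 0], [0, 1, -3]]

The invariant factors of A (the non-unit diagonal entries of the Smith normal form of xI - A over ℚ[x]) are x^2(x + 3), each dividing the next. The characteristic polynomial is their product, x^2(x + 3).

The rational canonical form is the block-diagonal matrix of companion matrices C(f_i):
R = [[0, 0, 0], [1, 0, 0], [0, 1, -3]].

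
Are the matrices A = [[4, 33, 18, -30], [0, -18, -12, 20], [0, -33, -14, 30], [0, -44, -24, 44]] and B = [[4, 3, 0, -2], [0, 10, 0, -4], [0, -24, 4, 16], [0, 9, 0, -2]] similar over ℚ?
Two matrices over a field are similar if and only if they have the same invariant factors.

Both A and B have characteristic polynomial (x - 4)^4 and minimal polynomial (x - 4)^2. Computing further, both have invariant factors x - 4, x - 4, (x - 4)^2. Hence A and B are similar.

Yes.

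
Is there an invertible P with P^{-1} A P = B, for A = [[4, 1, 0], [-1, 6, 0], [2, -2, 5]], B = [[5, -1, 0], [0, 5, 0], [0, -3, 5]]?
Two matrices over a field are similar if and only if they have the same invariant factors.

Both A and B have characteristic polynomial (x - 5)^3 and minimal polynomial (x - 5)^2. Computing further, both have invariant factors x - 5, (x - 5)^2. Hence A and B are similar.

Yes.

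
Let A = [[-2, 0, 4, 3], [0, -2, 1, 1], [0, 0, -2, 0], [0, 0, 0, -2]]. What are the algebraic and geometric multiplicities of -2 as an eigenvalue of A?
algebraic multiplicity 4, geometric multiplicity 2

The characteristic polynomial is (x + 2)^4, so the factor x + 2 appears with exponent 4: the algebraic multiplicity is 4.

rank(A + 2I) = 2, so the eigenspace has dimension 4 - 2 = 2: the geometric multiplicity is 2.

Since 2 < 4, A is not diagonalizable.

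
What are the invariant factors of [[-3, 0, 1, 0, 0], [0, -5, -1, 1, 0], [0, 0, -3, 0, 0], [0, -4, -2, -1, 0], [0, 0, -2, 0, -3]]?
The Jordan structure of A has elementary divisors (x + 3)^2, (x + 3)^2, (x + 3). Arranging the block sizes at each eigenvalue in decreasing order and taking row products gives the invariant factors.

Invariant factors (smallest first, each dividing the next): x + 3, (x + 3)^2, (x + 3)^2.

Check: the last factor (x + 3)^2 is the minimal polynomial, and the product (x + 3)^5 is the characteristic polynomial.

x + 3, (x + 3)^2, (x + 3)^2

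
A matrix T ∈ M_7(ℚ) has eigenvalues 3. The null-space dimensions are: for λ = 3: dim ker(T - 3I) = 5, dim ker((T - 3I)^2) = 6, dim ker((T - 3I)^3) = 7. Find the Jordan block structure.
Jordan blocks: (3, 3), (3, 1), (3, 1), (3, 1), (3, 1)

λ = 3: successive nullity increments [5, 1, 1] count blocks of size ≥ k; block sizes are [3, 1, 1, 1, 1].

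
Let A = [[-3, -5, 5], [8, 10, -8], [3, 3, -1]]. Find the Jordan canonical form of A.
J = [[2, 1, 0], [0, 2, 0], [0, 0, 2]]

The characteristic polynomial is det(xI - A) = (x - 2)^3, so the eigenvalues are 2 (algebraic multiplicity 3).

For λ = 2: rank(A - 2I) = 1, rank((A - 2I)^2) = 0. The eigenspace has dimension 3 - 1 = 2, so there are 2 Jordan blocks; the rank sequence gives block sizes [2, 1].

Assembling the blocks gives the Jordan form J above.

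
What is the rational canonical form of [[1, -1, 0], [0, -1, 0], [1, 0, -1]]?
R = [[0, 0, 1], [1, 0, 1], [0, 1, -1]]

The invariant factors of A (the non-unit diagonal entries of the Smith normal form of xI - A over ℚ[x]) are (x - 1)(x + 1)^2, each dividing the next. The characteristic polynomial is their product, (x - 1)(x + 1)^2.

The rational canonical form is the block-diagonal matrix of companion matrices C(f_i):
R = [[0, 0, 1], [1, 0, 1], [0, 1, -1]].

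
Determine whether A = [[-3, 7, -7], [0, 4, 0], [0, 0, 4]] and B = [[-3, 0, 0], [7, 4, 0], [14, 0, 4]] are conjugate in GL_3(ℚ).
Two matrices over a field are similar if and only if they have the same invariant factors.

Both A and B have characteristic polynomial (x - 4)^2(x + 3) and minimal polynomial (x - 4)(x + 3). Computing further, both have invariant factors x - 4, (x - 4)(x + 3). Hence A and B are similar.

Yes.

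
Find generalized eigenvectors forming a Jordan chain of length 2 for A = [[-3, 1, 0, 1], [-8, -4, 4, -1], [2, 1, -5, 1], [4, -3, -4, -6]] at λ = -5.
v_1 = [[0, 1, 0, 0]]^T, v_2 = [[1, 1, 1, -3]]^T

We seek v_1 ∈ ker((A + 5I)^2) \ ker(A + 5I), then set v_{i+1} = (A + 5I) v_i.

One such chain is v_1 = [[0, 1, 0, 0]]^T, v_2 = [[1, 1, 1, -3]]^T. Check: (A + 5I) v_2 = [[0, 0, 0, 0]]^T = 0.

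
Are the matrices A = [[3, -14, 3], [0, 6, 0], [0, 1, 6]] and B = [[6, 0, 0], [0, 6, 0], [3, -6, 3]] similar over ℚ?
No.

Both have characteristic polynomial (x - 6)^2(x - 3), but the minimal polynomial of A is (x - 6)^2(x - 3) while the minimal polynomial of B is (x - 6)(x - 3). The minimal polynomial is a similarity invariant, so A and B are not similar.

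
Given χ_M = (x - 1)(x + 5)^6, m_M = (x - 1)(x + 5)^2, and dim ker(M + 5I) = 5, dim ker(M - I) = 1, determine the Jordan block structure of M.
λ = -5: algebraic multiplicity 6 (exponent in χ_M), largest block size 2 (exponent in m_M), 5 blocks (geometric multiplicity). These force block sizes [2, 1, 1, 1, 1].
λ = 1: algebraic multiplicity 1 (exponent in χ_M), largest block size 1 (exponent in m_M), 1 block (geometric multiplicity). This forces block sizes [1].

Jordan blocks: (-5, 2), (-5, 1), (-5, 1), (-5, 1), (-5, 1), (1, 1)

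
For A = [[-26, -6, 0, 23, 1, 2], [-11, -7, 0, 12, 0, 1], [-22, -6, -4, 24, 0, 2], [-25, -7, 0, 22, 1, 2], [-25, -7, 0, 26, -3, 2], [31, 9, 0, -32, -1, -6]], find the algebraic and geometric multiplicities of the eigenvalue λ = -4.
The characteristic polynomial is (x + 4)^6, so the factor x + 4 appears with exponent 6: the algebraic multiplicity is 6.

rank(A + 4I) = 3, so the eigenspace has dimension 6 - 3 = 3: the geometric multiplicity is 3.

Since 3 < 6, A is not diagonalizable.

algebraic multiplicity 6, geometric multiplicity 3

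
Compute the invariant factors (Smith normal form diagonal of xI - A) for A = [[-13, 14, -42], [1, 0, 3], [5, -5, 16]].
The Jordan structure of A has elementary divisors (x - 1)^2, (x - 1). Arranging the block sizes at each eigenvalue in decreasing order and taking row products gives the invariant factors.

Invariant factors (smallest first, each dividing the next): x - 1, (x - 1)^2.

Check: the last factor (x - 1)^2 is the minimal polynomial, and the product (x - 1)^3 is the characteristic polynomial.

x - 1, (x - 1)^2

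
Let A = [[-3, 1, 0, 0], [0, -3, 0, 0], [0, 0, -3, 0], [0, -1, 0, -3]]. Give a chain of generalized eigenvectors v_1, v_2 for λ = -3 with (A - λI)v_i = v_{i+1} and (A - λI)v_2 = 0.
v_1 = [[-1, 1, 0, 3]]^T, v_2 = [[1, 0, 0, -1]]^T

We seek v_1 ∈ ker((A + 3I)^2) \ ker(A + 3I), then set v_{i+1} = (A + 3I) v_i.

One such chain is v_1 = [[-1, 1, 0, 3]]^T, v_2 = [[1, 0, 0, -1]]^T. Check: (A + 3I) v_2 = [[0, 0, 0, 0]]^T = 0.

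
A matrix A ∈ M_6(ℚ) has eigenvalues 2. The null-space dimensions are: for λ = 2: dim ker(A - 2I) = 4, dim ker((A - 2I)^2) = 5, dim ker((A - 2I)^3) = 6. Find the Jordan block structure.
Jordan blocks: (2, 3), (2, 1), (2, 1), (2, 1)

λ = 2: successive nullity increments [4, 1, 1] count blocks of size ≥ k; block sizes are [3, 1, 1, 1].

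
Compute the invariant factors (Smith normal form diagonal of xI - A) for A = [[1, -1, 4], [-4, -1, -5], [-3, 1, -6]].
(x + 2)^3

The Jordan structure of A has elementary divisors (x + 2)^3. Arranging the block sizes at each eigenvalue in decreasing order and taking row products gives the invariant factors.

Invariant factors (smallest first, each dividing the next): (x + 2)^3.

Check: the last factor (x + 2)^3 is the minimal polynomial, and the product (x + 2)^3 is the characteristic polynomial.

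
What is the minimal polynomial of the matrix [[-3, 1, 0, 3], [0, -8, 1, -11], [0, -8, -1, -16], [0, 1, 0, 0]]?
m_A(x) = (x + 3)^3

The characteristic polynomial factors as (x + 3)^4. The minimal polynomial is ∏(x - λ)^{k_λ} where k_λ is the size of the largest Jordan block at λ.

For λ = -3: rank(A + 3I) = 2, and the largest Jordan block has size 3 (the smallest k with rank((A + 3I)^k) = rank((A + 3I)^(k+1))).

So m_A(x) = (x + 3)^3.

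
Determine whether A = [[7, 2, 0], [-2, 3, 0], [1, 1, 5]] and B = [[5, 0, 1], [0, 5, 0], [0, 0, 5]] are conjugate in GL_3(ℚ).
Two matrices over a field are similar if and only if they have the same invariant factors.

Both A and B have characteristic polynomial (x - 5)^3 and minimal polynomial (x - 5)^2. Computing further, both have invariant factors x - 5, (x - 5)^2. Hence A and B are similar.

Yes.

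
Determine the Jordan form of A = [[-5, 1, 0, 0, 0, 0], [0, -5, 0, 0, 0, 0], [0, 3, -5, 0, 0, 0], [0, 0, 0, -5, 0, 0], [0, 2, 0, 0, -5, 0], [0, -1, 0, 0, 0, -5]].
The characteristic polynomial is det(xI - A) = (x + 5)^6, so the eigenvalues are -5 (algebraic multiplicity 6).

For λ = -5: rank(A + 5I) = 1, rank((A + 5I)^2) = 0. The eigenspace has dimension 6 - 1 = 5, so there are 5 Jordan blocks; the rank sequence gives block sizes [2, 1, 1, 1, 1].

Assembling the blocks gives the Jordan form J above.

J = [[-5, 1, 0, 0, 0, 0], [0, -5, 0, 0, 0, 0], [0, 0, -5, 0, 0, 0], [0, 0, 0, -5, 0, 0], [0, 0, 0, 0, -5, 0], [0, 0, 0, 0, 0, -5]]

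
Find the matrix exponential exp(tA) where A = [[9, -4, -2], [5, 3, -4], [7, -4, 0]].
A has Jordan form J = [[2, 0, 0], [0, 5, 1], [0, 0, 5]] with A = PJP^{-1}, so e^{tA} = P e^{tJ} P^{-1}.

For a Jordan block J_k(λ), e^{tJ_k(λ)} = e^{λt} · (I + tN + t^2 N^2/2! + ... + t^{k-1} N^{k-1}/(k-1)!) where N is the nilpotent superdiagonal part.

Assembling the blocks and conjugating back gives the entries of e^{tA} as shown above.

e^{tA} = [[(-2*t*e^{3*t} + 3*e^{3*t} - 2)*e^{2*t}, -4*t*e^{5*t}, 2*(2*t*e^{3*t} - e^{3*t} + 1)*e^{2*t}], [(-t*e^{3*t} + 2*e^{3*t} - 2)*e^{2*t}, (1 - 2*t)*e^{5*t}, 2*(t*e^{3*t} - e^{3*t} + 1)*e^{2*t}], [(-2*t*e^{3*t} + 3*e^{3*t} - 3)*e^{2*t}, -4*t*e^{5*t}, (4*t*e^{3*t} - 2*e^{3*t} + 3)*e^{2*t}]]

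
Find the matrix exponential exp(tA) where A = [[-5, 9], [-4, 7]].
e^{tA} = [[(1 - 6*t)*e^{t}, 9*t*e^{t}], [-4*t*e^{t}, (6*t + 1)*e^{t}]]

A has Jordan form J = [[1, 1], [0, 1]] with A = PJP^{-1}, so e^{tA} = P e^{tJ} P^{-1}.

For a Jordan block J_k(λ), e^{tJ_k(λ)} = e^{λt} · (I + tN + t^2 N^2/2! + ... + t^{k-1} N^{k-1}/(k-1)!) where N is the nilpotent superdiagonal part.

Assembling the blocks and conjugating back gives the entries of e^{tA} as shown above.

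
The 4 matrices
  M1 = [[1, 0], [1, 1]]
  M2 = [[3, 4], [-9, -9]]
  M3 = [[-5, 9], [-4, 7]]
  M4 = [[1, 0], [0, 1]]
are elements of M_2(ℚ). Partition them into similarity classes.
Characteristic polynomials: χ_{M1} = (x - 1)^2, χ_{M2} = (x + 3)^2, χ_{M3} = (x - 1)^2, χ_{M4} = (x - 1)^2.

{M1, M3}: invariant factors (x - 1)^2.

{M2}: invariant factors (x + 3)^2.

{M4}: invariant factors x - 1, x - 1.

Matrices are similar if and only if their invariant-factor lists agree; the partition into similarity classes is {M1, M3}, {M2}, {M4}.

3 classes: {M1, M3}, {M2}, {M4}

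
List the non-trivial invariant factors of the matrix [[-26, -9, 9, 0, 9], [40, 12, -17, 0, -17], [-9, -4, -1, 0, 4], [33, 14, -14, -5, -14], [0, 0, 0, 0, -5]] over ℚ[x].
The Jordan structure of A has elementary divisors (x + 5)^3, (x + 5), (x + 5). Arranging the block sizes at each eigenvalue in decreasing order and taking row products gives the invariant factors.

Invariant factors (smallest first, each dividing the next): x + 5, x + 5, (x + 5)^3.

Check: the last factor (x + 5)^3 is the minimal polynomial, and the product (x + 5)^5 is the characteristic polynomial.

x + 5, x + 5, (x + 5)^3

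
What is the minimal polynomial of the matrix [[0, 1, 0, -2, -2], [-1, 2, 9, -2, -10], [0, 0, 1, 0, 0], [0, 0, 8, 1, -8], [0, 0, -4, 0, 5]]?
m_A(x) = (x - 5)(x - 1)^3

The characteristic polynomial factors as (x - 5)(x - 1)^4. The minimal polynomial is ∏(x - λ)^{k_λ} where k_λ is the size of the largest Jordan block at λ.

For λ = 1: rank(A - I) = 3, and the largest Jordan block has size 3 (the smallest k with rank((A - I)^k) = rank((A - I)^(k+1))).
For λ = 5: rank(A - 5I) = 4, and the largest Jordan block has size 1 (the smallest k with rank((A - 5I)^k) = rank((A - 5I)^(k+1))).

So m_A(x) = (x - 5)(x - 1)^3.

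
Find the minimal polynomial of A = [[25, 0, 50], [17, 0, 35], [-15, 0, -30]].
The characteristic polynomial factors as x^2(x + 5). The minimal polynomial is ∏(x - λ)^{k_λ} where k_λ is the size of the largest Jordan block at λ.

For λ = -5: rank(A + 5I) = 2, and the largest Jordan block has size 1 (the smallest k with rank((A + 5I)^k) = rank((A + 5I)^(k+1))).
For λ = 0: rank(A) = 2, and the largest Jordan block has size 2 (the smallest k with rank(A^k) = rank(A^(k+1))).

So m_A(x) = x^2(x + 5).

m_A(x) = x^2(x + 5)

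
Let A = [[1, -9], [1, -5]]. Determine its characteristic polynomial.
xI - A = [[x - 1, 9], [-1, x + 5]].

Expanding det(xI - A) along the first row:
det(xI - A) = + (x - 1)·det([[x + 5]]) - (9)·det([[-1]]).

Evaluating gives χ_A(x) = x^2 + 4x + 4 = (x + 2)^2.

χ_A(x) = (x + 2)^2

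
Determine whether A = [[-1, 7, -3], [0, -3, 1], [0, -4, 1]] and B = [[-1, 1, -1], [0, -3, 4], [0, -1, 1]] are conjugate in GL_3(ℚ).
Two matrices over a field are similar if and only if they have the same invariant factors.

Both A and B have characteristic polynomial (x + 1)^3 and minimal polynomial (x + 1)^3. Computing further, both have invariant factors (x + 1)^3. Hence A and B are similar.

Yes.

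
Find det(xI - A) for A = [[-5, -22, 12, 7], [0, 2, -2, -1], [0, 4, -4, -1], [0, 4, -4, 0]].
xI - A = [[x + 5, 22, -12, -7], [0, x - 2, 2, 1], [0, -4, x + 4, 1], [0, -4, 4, x]].

Expanding det(xI - A) along the first row:
det(xI - A) = + (x + 5)·det([[x - 2, 2, 1], [-4, x + 4, 1], [-4, 4, x]]) - (22)·det([[0, 2, 1], [0, x + 4, 1], [0, 4, x]]) + (-12)·det([[0, x - 2, 1], [0, -4, 1], [0, -4, x]]) - (-7)·det([[0, x - 2, 2], [0, -4, x + 4], [0, -4, 4]]).

Evaluating gives χ_A(x) = x^4 + 7x^3 + 10x^2 = x^2(x + 2)(x + 5).

χ_A(x) = x^2(x + 2)(x + 5)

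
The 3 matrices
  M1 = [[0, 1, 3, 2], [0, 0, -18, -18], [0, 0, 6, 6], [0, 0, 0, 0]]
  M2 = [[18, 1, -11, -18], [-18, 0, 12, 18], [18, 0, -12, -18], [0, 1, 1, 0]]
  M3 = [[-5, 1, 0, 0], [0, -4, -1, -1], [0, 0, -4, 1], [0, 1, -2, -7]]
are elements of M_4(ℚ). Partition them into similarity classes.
2 classes: {M1, M2}, {M3}

Characteristic polynomials: χ_{M1} = x^3(x - 6), χ_{M2} = x^3(x - 6), χ_{M3} = (x + 5)^4.

{M1, M2}: invariant factors x, x^2(x - 6).

{M3}: invariant factors x + 5, (x + 5)^3.

Matrices are similar if and only if their invariant-factor lists agree; the partition into similarity classes is {M1, M2}, {M3}.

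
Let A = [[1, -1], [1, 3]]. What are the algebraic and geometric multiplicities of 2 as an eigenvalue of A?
algebraic multiplicity 2, geometric multiplicity 1

The characteristic polynomial is (x - 2)^2, so the factor x - 2 appears with exponent 2: the algebraic multiplicity is 2.

rank(A - 2I) = 1, so the eigenspace has dimension 2 - 1 = 1: the geometric multiplicity is 1.

Since 1 < 2, A is not diagonalizable.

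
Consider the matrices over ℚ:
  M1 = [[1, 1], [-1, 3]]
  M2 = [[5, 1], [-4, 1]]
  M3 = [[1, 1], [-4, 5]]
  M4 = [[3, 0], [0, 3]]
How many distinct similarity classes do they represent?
Characteristic polynomials: χ_{M1} = (x - 2)^2, χ_{M2} = (x - 3)^2, χ_{M3} = (x - 3)^2, χ_{M4} = (x - 3)^2.

{M1}: invariant factors (x - 2)^2.

{M2, M3}: invariant factors (x - 3)^2.

{M4}: invariant factors x - 3, x - 3.

Matrices are similar if and only if their invariant-factor lists agree; the partition into similarity classes is {M1}, {M2, M3}, {M4}.

3 classes: {M1}, {M2, M3}, {M4}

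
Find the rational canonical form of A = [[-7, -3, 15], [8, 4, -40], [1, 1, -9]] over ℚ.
The invariant factors of A (the non-unit diagonal entries of the Smith normal form of xI - A over ℚ[x]) are x + 4, (x + 4)^2, each dividing the next. The characteristic polynomial is their product, (x + 4)^3.

The rational canonical form is the block-diagonal matrix of companion matrices C(f_i):
R = [[-4, 0, 0], [0, 0, -16], [0, 1, -8]].

R = [[-4, 0, 0], [0, 0, -16], [0, 1, -8]]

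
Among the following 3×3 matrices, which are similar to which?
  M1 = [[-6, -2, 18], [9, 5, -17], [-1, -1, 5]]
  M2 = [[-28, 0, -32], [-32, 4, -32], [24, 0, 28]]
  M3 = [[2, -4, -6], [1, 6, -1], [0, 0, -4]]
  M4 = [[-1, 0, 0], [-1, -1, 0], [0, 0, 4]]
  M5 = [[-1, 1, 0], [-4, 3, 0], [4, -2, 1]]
Characteristic polynomials: χ_{M1} = (x - 4)^2(x + 4), χ_{M2} = (x - 4)^2(x + 4), χ_{M3} = (x - 4)^2(x + 4), χ_{M4} = (x - 4)(x + 1)^2, χ_{M5} = (x - 1)^3.

{M1, M3}: invariant factors (x - 4)^2(x + 4).

{M2}: invariant factors x - 4, (x - 4)(x + 4).

{M4}: invariant factors (x - 4)(x + 1)^2.

{M5}: invariant factors x - 1, (x - 1)^2.

Matrices are similar if and only if their invariant-factor lists agree; the partition into similarity classes is {M1, M3}, {M2}, {M4}, {M5}.

4 classes: {M1, M3}, {M2}, {M4}, {M5}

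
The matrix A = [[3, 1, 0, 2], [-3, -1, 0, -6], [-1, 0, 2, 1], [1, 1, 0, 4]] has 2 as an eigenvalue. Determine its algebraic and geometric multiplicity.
The characteristic polynomial is (x - 2)^4, so the factor x - 2 appears with exponent 4: the algebraic multiplicity is 4.

rank(A - 2I) = 2, so the eigenspace has dimension 4 - 2 = 2: the geometric multiplicity is 2.

Since 2 < 4, A is not diagonalizable.

algebraic multiplicity 4, geometric multiplicity 2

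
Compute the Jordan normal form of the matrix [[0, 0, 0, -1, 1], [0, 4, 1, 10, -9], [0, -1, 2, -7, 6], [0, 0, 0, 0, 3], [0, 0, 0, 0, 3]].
The characteristic polynomial is det(xI - A) = x^2(x - 3)^3, so the eigenvalues are 0 (algebraic multiplicity 2), 3 (algebraic multiplicity 3).

For λ = 0: rank(A) = 4, rank(A^2) = 3. The eigenspace has dimension 5 - 4 = 1, so there is 1 Jordan block; the rank sequence gives block sizes [2].

For λ = 3: rank(A - 3I) = 3, rank((A - 3I)^2) = 2. The eigenspace has dimension 5 - 3 = 2, so there are 2 Jordan blocks; the rank sequence gives block sizes [2, 1].

Assembling the blocks gives the Jordan form J above.

J = [[0, 1, 0, 0, 0], [0, 0, 0, 0, 0], [0, 0, 3, 1, 0], [0, 0, 0, 3, 0], [0, 0, 0, 0, 3]]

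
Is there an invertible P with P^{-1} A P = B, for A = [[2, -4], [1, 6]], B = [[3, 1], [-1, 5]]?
Two matrices over a field are similar if and only if they have the same invariant factors.

Both A and B have characteristic polynomial (x - 4)^2 and minimal polynomial (x - 4)^2. Computing further, both have invariant factors (x - 4)^2. Hence A and B are similar.

Yes.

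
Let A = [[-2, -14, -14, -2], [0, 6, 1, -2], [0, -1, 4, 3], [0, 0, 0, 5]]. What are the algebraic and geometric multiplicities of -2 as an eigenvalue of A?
algebraic multiplicity 1, geometric multiplicity 1

The characteristic polynomial is (x - 5)^3(x + 2), so the factor x + 2 appears with exponent 1: the algebraic multiplicity is 1.

rank(A + 2I) = 3, so the eigenspace has dimension 4 - 3 = 1: the geometric multiplicity is 1.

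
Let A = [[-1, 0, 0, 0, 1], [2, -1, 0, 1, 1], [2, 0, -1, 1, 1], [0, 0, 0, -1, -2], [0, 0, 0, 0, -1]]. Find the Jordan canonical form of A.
The characteristic polynomial is det(xI - A) = (x + 1)^5, so the eigenvalues are -1 (algebraic multiplicity 5).

For λ = -1: rank(A + I) = 2, rank((A + I)^2) = 0. The eigenspace has dimension 5 - 2 = 3, so there are 3 Jordan blocks; the rank sequence gives block sizes [2, 2, 1].

Assembling the blocks gives the Jordan form J above.

J = [[-1, 1, 0, 0, 0], [0, -1, 0, 0, 0], [0, 0, -1, 1, 0], [0, 0, 0, -1, 0], [0, 0, 0, 0, -1]]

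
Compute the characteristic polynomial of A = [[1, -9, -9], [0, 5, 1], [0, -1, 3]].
xI - A = [[x - 1, 9, 9], [0, x - 5, -1], [0, 1, x - 3]].

Expanding det(xI - A) along the first row:
det(xI - A) = + (x - 1)·det([[x - 5, -1], [1, x - 3]]) - (9)·det([[0, -1], [0, x - 3]]) + (9)·det([[0, x - 5], [0, 1]]).

Evaluating gives χ_A(x) = x^3 - 9x^2 + 24x - 16 = (x - 4)^2(x - 1).

χ_A(x) = (x - 4)^2(x - 1)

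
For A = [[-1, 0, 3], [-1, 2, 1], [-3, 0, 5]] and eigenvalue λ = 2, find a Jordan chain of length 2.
v_1 = [[8, 3, 7]]^T, v_2 = [[-3, -1, -3]]^T

We seek v_1 ∈ ker((A - 2I)^2) \ ker(A - 2I), then set v_{i+1} = (A - 2I) v_i.

One such chain is v_1 = [[8, 3, 7]]^T, v_2 = [[-3, -1, -3]]^T. Check: (A - 2I) v_2 = [[0, 0, 0]]^T = 0.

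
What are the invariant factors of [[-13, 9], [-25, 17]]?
The Jordan structure of A has elementary divisors (x - 2)^2. Arranging the block sizes at each eigenvalue in decreasing order and taking row products gives the invariant factors.

Invariant factors (smallest first, each dividing the next): (x - 2)^2.

Check: the last factor (x - 2)^2 is the minimal polynomial, and the product (x - 2)^2 is the characteristic polynomial.

(x - 2)^2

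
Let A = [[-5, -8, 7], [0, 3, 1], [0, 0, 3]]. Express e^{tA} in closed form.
e^{tA} = [[e^{-5*t}, (1 - e^{8*t})*e^{-5*t}, ((1 - t)*e^{8*t} - 1)*e^{-5*t}], [0, e^{3*t}, t*e^{3*t}], [0, 0, e^{3*t}]]

A has Jordan form J = [[-5, 0, 0], [0, 3, 1], [0, 0, 3]] with A = PJP^{-1}, so e^{tA} = P e^{tJ} P^{-1}.

For a Jordan block J_k(λ), e^{tJ_k(λ)} = e^{λt} · (I + tN + t^2 N^2/2! + ... + t^{k-1} N^{k-1}/(k-1)!) where N is the nilpotent superdiagonal part.

Assembling the blocks and conjugating back gives the entries of e^{tA} as shown above.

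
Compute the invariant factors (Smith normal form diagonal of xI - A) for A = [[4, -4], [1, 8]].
The Jordan structure of A has elementary divisors (x - 6)^2. Arranging the block sizes at each eigenvalue in decreasing order and taking row products gives the invariant factors.

Invariant factors (smallest first, each dividing the next): (x - 6)^2.

Check: the last factor (x - 6)^2 is the minimal polynomial, and the product (x - 6)^2 is the characteristic polynomial.

(x - 6)^2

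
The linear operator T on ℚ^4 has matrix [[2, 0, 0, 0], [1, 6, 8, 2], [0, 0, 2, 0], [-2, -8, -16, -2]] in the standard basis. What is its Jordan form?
The characteristic polynomial is det(xI - A) = (x - 2)^4, so the eigenvalues are 2 (algebraic multiplicity 4).

For λ = 2: rank(A - 2I) = 1, rank((A - 2I)^2) = 0. The eigenspace has dimension 4 - 1 = 3, so there are 3 Jordan blocks; the rank sequence gives block sizes [2, 1, 1].

Assembling the blocks gives the Jordan form J above.

J = [[2, 1, 0, 0], [0, 2, 0, 0], [0, 0, 2, 0], [0, 0, 0, 2]]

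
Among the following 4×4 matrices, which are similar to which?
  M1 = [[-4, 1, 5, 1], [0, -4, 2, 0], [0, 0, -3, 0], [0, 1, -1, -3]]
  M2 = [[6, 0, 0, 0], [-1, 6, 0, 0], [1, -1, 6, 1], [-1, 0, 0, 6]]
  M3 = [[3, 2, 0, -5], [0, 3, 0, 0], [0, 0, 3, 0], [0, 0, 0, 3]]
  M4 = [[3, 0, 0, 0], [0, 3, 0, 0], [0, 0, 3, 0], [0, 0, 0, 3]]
Characteristic polynomials: χ_{M1} = (x + 3)^2(x + 4)^2, χ_{M2} = (x - 6)^4, χ_{M3} = (x - 3)^4, χ_{M4} = (x - 3)^4.

{M1}: invariant factors x + 4, (x + 3)^2(x + 4).

{M2}: invariant factors (x - 6)^2, (x - 6)^2.

{M3}: invariant factors x - 3, x - 3, (x - 3)^2.

{M4}: invariant factors x - 3, x - 3, x - 3, x - 3.

Matrices are similar if and only if their invariant-factor lists agree; the partition into similarity classes is {M1}, {M2}, {M3}, {M4}.

4 classes: {M1}, {M2}, {M3}, {M4}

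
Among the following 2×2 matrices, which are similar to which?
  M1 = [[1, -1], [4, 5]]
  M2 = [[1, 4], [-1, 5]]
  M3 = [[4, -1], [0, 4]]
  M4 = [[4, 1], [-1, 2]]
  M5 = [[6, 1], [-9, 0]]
Characteristic polynomials: χ_{M1} = (x - 3)^2, χ_{M2} = (x - 3)^2, χ_{M3} = (x - 4)^2, χ_{M4} = (x - 3)^2, χ_{M5} = (x - 3)^2.

{M1, M2, M4, M5}: invariant factors (x - 3)^2.

{M3}: invariant factors (x - 4)^2.

Matrices are similar if and only if their invariant-factor lists agree; the partition into similarity classes is {M1, M2, M4, M5}, {M3}.

2 classes: {M1, M2, M4, M5}, {M3}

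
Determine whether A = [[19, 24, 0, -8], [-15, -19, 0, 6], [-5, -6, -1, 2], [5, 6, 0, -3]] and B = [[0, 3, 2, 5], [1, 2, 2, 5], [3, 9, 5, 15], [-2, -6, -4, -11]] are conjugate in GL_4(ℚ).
Two matrices over a field are similar if and only if they have the same invariant factors.

Both A and B have characteristic polynomial (x + 1)^4 and minimal polynomial (x + 1)^2. Computing further, both have invariant factors x + 1, x + 1, (x + 1)^2. Hence A and B are similar.

Yes.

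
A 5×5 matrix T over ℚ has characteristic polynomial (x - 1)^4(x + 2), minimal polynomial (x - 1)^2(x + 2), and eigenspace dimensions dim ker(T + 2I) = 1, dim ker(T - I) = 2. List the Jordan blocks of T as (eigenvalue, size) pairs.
Jordan blocks: (-2, 1), (1, 2), (1, 2)

λ = -2: algebraic multiplicity 1 (exponent in χ_T), largest block size 1 (exponent in m_T), 1 block (geometric multiplicity). This forces block sizes [1].
λ = 1: algebraic multiplicity 4 (exponent in χ_T), largest block size 2 (exponent in m_T), 2 blocks (geometric multiplicity). These force block sizes [2, 2].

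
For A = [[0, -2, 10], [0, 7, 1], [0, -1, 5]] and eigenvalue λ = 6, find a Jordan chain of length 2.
We seek v_1 ∈ ker((A - 6I)^2) \ ker(A - 6I), then set v_{i+1} = (A - 6I) v_i.

One such chain is v_1 = [[2, -2, 1]]^T, v_2 = [[2, -1, 1]]^T. Check: (A - 6I) v_2 = [[0, 0, 0]]^T = 0.

v_1 = [[2, -2, 1]]^T, v_2 = [[2, -1, 1]]^T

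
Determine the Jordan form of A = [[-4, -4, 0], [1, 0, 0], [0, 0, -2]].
The characteristic polynomial is det(xI - A) = (x + 2)^3, so the eigenvalues are -2 (algebraic multiplicity 3).

For λ = -2: rank(A + 2I) = 1, rank((A + 2I)^2) = 0. The eigenspace has dimension 3 - 1 = 2, so there are 2 Jordan blocks; the rank sequence gives block sizes [2, 1].

Assembling the blocks gives the Jordan form J above.

J = [[-2, 1, 0], [0, -2, 0], [0, 0, -2]]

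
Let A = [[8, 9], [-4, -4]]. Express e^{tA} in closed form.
A has Jordan form J = [[2, 1], [0, 2]] with A = PJP^{-1}, so e^{tA} = P e^{tJ} P^{-1}.

For a Jordan block J_k(λ), e^{tJ_k(λ)} = e^{λt} · (I + tN + t^2 N^2/2! + ... + t^{k-1} N^{k-1}/(k-1)!) where N is the nilpotent superdiagonal part.

Assembling the blocks and conjugating back gives the entries of e^{tA} as shown above.

e^{tA} = [[(6*t + 1)*e^{2*t}, 9*t*e^{2*t}], [-4*t*e^{2*t}, (1 - 6*t)*e^{2*t}]]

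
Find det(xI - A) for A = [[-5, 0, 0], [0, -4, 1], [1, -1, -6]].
χ_A(x) = (x + 5)^3

xI - A = [[x + 5, 0, 0], [0, x + 4, -1], [-1, 1, x + 6]].

Expanding det(xI - A) along the first row:
det(xI - A) = + (x + 5)·det([[x + 4, -1], [1, x + 6]]) - (0)·det([[0, -1], [-1, x + 6]]) + (0)·det([[0, x + 4], [-1, 1]]).

Evaluating gives χ_A(x) = x^3 + 15x^2 + 75x + 125 = (x + 5)^3.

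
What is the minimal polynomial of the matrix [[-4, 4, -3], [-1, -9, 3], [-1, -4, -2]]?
m_A(x) = (x + 5)^2

The characteristic polynomial factors as (x + 5)^3. The minimal polynomial is ∏(x - λ)^{k_λ} where k_λ is the size of the largest Jordan block at λ.

For λ = -5: rank(A + 5I) = 1, and the largest Jordan block has size 2 (the smallest k with rank((A + 5I)^k) = rank((A + 5I)^(k+1))).

So m_A(x) = (x + 5)^2.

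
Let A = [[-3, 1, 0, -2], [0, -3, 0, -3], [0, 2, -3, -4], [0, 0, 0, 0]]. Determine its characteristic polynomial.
χ_A(x) = x(x + 3)^3

xI - A = [[x + 3, -1, 0, 2], [0, x + 3, 0, 3], [0, -2, x + 3, 4], [0, 0, 0, x]].

Expanding det(xI - A) along the first row:
det(xI - A) = + (x + 3)·det([[x + 3, 0, 3], [-2, x + 3, 4], [0, 0, x]]) - (-1)·det([[0, 0, 3], [0, x + 3, 4], [0, 0, x]]) + (0)·det([[0, x + 3, 3], [0, -2, 4], [0, 0, x]]) - (2)·det([[0, x + 3, 0], [0, -2, x + 3], [0, 0, 0]]).

Evaluating gives χ_A(x) = x^4 + 9x^3 + 27x^2 + 27x = x(x + 3)^3.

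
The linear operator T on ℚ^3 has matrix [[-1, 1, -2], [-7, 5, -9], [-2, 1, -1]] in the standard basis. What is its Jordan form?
The characteristic polynomial is det(xI - A) = (x - 1)^3, so the eigenvalues are 1 (algebraic multiplicity 3).

For λ = 1: rank(A - I) = 2, rank((A - I)^2) = 1, rank((A - I)^3) = 0. The eigenspace has dimension 3 - 2 = 1, so there is 1 Jordan block; the rank sequence gives block sizes [3].

Assembling the blocks gives the Jordan form J above.

J = [[1, 1, 0], [0, 1, 1], [0, 0, 1]]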